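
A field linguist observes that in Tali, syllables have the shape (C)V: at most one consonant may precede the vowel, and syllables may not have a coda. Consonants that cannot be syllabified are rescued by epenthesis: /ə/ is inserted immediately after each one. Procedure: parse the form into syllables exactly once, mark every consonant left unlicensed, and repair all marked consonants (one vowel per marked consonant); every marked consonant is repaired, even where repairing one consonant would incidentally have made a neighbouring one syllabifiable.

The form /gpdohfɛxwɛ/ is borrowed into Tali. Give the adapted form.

Syllabifying with onset maximization leaves /g/, /p/, /h/, /x/ stranded (no codas are permitted; onsets are limited to one consonant).
Inserting the epenthetic vowel yields /g/ → /gə/, /p/ → /pə/, /h/ → /hə/, /x/ → /xə/.

gəpədohəfɛxəwɛ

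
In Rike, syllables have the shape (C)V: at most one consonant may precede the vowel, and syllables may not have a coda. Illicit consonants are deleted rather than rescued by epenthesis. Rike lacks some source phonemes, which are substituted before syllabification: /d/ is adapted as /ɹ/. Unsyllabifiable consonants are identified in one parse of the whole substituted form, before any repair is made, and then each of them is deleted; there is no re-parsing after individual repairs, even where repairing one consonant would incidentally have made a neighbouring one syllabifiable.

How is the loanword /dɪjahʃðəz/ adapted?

Substitution: /d/ → /ɹ/, giving /ɹɪjahʃðəz/.
Under (C)V, the unsyllabifiable consonants are /h/, /ʃ/, /z/ (no codas are permitted; onsets are limited to one consonant).
Deleting the stranded consonants removes /h/, /ʃ/, /z/.

ɹɪjaðə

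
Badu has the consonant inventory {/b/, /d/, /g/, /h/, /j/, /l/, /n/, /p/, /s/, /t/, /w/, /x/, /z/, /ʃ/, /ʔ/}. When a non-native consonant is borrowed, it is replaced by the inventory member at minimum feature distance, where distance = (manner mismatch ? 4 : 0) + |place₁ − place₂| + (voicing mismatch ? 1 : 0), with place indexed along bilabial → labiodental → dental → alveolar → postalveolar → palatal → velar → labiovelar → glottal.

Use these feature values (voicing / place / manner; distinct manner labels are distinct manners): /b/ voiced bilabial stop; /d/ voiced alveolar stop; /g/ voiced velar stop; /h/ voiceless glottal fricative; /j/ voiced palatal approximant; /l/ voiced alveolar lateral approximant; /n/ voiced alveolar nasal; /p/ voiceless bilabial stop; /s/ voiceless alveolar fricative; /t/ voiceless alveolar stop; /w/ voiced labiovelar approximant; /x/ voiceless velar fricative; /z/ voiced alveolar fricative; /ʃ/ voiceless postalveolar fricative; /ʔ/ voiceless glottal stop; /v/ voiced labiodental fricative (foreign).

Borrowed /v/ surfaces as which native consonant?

z

/z/ is closest: same manner (fricative), place distance 2 (labiodental→alveolar), same voicing; total 2. Next closest is /s/ at distance 3.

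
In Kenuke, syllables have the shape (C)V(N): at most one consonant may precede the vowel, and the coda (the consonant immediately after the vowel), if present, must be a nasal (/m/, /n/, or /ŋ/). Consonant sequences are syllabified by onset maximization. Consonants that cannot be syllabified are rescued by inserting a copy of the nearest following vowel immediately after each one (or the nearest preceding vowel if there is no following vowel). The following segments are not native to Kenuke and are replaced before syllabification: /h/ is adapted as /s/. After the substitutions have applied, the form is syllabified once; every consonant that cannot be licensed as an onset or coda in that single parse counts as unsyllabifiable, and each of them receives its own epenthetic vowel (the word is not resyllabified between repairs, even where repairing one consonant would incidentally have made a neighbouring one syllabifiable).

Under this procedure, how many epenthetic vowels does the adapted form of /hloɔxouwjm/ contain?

After substitution the input is /sloɔxouwjm/.
The unsyllabifiable consonants are /s/, /w/, /j/, /m/; each receives one epenthetic vowel.

4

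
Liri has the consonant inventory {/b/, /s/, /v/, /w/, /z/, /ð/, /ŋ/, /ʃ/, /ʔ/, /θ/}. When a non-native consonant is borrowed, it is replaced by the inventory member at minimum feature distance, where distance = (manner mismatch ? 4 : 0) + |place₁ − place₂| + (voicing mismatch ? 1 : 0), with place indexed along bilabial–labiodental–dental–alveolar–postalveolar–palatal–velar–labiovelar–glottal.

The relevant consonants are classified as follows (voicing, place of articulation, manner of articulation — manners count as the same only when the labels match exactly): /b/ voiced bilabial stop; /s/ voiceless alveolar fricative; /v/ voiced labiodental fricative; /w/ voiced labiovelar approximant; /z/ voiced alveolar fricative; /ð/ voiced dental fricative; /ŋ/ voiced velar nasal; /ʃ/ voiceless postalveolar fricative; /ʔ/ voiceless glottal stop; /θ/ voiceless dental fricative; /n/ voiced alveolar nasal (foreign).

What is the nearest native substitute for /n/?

/ŋ/ is closest: same manner (nasal), place distance 3 (alveolar→velar), same voicing; total 3. Next closest is /z/ at distance 4.

ŋ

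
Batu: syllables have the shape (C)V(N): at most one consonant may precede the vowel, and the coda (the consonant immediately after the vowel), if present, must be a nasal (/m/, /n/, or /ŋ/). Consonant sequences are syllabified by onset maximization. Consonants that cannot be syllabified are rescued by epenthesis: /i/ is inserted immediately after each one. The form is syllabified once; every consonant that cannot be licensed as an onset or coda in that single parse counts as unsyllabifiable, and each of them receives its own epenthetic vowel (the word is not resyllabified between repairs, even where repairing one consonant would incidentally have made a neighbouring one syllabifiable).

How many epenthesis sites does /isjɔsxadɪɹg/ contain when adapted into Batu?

The unsyllabifiable consonants are /s/, /s/, /ɹ/, /g/; each receives one epenthetic vowel.

4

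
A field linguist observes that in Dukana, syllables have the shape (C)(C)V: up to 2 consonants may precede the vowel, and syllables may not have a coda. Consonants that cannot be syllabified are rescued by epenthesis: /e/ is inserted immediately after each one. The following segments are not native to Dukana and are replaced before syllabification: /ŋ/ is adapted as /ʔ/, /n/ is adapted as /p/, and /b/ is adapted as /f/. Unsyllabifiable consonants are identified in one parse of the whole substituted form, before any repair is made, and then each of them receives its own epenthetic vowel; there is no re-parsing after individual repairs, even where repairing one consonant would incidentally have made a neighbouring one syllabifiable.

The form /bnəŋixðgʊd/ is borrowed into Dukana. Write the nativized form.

Substitution: /b/ → /f/, /n/ → /p/, /ŋ/ → /ʔ/, giving /fpəʔixðgʊd/.
The consonants /x/, /d/ cannot be parsed into a legal (C)(C)V syllable (no codas are permitted; onsets may contain at most 2 consonants).
Each unlicensed consonant becomes the onset of a new syllable: /x/ → /xe/, /d/ → /de/.

fpəʔixeðgʊde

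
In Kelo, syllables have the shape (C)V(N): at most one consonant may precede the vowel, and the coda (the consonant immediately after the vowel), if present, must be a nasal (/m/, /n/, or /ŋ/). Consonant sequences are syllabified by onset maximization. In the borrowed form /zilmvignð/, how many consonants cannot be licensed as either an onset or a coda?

Syllabifying with onset maximization leaves /l/, /m/, /g/, /n/, /ð/ stranded (only a nasal (/m/, /n/, or /ŋ/) is licensed in coda position; onsets are limited to one consonant).

5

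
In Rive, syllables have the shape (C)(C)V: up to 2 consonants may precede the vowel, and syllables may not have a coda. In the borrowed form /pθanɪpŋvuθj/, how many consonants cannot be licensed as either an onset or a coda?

Under (C)(C)V, the unsyllabifiable consonants are /p/, /θ/, /j/ (no codas are permitted; onsets may contain at most 2 consonants).

3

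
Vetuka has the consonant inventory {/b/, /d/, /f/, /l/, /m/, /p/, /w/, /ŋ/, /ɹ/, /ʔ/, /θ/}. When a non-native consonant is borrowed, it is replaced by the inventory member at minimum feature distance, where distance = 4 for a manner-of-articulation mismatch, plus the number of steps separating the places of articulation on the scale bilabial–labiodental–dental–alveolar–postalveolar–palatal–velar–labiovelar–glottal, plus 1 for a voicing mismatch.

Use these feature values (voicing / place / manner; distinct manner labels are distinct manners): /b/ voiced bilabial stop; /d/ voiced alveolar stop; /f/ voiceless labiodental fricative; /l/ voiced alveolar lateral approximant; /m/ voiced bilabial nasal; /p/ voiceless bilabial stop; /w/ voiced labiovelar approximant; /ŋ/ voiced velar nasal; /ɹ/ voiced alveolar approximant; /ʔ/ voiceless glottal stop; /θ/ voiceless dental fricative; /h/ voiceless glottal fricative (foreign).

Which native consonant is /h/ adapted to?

/ʔ/ is closest: manner differs (fricative→stop, +4), place distance 0 (glottal→glottal), same voicing; total 4. Next closest is /w/ at distance 6.

ʔ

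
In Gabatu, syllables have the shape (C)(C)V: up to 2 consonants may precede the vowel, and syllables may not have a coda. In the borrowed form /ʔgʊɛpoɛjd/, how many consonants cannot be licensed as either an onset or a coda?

Syllabifying with onset maximization leaves /j/, /d/ stranded (no codas are permitted; onsets may contain at most 2 consonants).

2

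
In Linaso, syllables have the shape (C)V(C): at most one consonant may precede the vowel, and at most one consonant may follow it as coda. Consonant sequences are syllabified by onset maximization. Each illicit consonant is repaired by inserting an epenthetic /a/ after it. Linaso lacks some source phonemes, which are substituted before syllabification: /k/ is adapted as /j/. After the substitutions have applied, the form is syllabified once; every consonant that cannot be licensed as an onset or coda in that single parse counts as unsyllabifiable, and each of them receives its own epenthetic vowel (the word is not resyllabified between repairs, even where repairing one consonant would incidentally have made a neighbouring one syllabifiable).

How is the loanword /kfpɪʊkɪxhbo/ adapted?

Substitution: /k/ → /j/, giving /jfpɪʊjɪxhbo/.
Syllabifying with onset maximization leaves /j/, /f/, /h/ stranded (at most one coda consonant is licensed; onsets are limited to one consonant).
Epenthesis after each stranded consonant: /j/ → /ja/, /f/ → /fa/, /h/ → /ha/.

jafapɪʊjɪxhabo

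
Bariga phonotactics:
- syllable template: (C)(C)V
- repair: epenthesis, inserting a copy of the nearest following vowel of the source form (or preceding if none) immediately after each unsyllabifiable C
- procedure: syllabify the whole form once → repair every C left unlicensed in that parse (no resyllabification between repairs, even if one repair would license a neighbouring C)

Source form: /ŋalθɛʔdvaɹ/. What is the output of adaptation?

ŋalθɛʔadvaɹa

The consonants /ʔ/, /ɹ/ cannot be parsed into a legal (C)(C)V syllable (no codas are permitted; onsets may contain at most 2 consonants).
Inserting the epenthetic vowel yields /ʔ/ → /ʔa/, /ɹ/ → /ɹa/.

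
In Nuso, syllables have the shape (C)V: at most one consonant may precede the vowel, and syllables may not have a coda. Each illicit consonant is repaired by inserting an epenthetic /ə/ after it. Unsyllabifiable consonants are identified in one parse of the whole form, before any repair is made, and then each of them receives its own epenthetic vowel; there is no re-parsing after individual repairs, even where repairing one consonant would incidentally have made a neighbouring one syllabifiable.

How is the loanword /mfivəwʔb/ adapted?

Syllabifying with onset maximization leaves /m/, /w/, /ʔ/, /b/ stranded (no codas are permitted; onsets are limited to one consonant).
Each unlicensed consonant becomes the onset of a new syllable: /m/ → /mə/, /w/ → /wə/, /ʔ/ → /ʔə/, /b/ → /bə/.

məfivəwəʔəbə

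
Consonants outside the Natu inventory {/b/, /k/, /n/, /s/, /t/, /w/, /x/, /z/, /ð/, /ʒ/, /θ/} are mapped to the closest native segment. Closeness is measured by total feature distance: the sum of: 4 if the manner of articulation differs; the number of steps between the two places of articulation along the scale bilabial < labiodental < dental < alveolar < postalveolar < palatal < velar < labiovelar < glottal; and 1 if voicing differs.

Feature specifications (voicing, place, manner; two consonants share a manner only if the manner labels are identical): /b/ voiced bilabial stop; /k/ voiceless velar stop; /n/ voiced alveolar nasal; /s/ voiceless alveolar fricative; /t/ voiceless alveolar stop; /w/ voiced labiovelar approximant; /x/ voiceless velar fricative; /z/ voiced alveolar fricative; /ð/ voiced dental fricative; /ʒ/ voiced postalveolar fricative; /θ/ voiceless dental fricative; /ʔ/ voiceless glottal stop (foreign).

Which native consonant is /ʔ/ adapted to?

k

/k/ is closest: same manner (stop), place distance 2 (glottal→velar), same voicing; total 2. Next closest is /t/ at distance 5.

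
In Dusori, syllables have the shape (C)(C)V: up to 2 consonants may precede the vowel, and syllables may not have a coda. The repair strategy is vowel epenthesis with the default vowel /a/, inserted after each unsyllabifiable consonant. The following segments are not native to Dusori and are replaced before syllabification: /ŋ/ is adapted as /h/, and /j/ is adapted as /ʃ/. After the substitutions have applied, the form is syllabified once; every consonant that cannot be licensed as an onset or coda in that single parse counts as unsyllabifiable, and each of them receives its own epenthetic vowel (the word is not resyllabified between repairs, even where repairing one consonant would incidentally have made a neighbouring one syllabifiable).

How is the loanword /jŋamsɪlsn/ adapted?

Substitution: /j/ → /ʃ/, /ŋ/ → /h/, giving /ʃhamsɪlsn/.
Under (C)(C)V, the unsyllabifiable consonants are /l/, /s/, /n/ (no codas are permitted; onsets may contain at most 2 consonants).
Inserting the epenthetic vowel yields /l/ → /la/, /s/ → /sa/, /n/ → /na/.

ʃhamsɪlasana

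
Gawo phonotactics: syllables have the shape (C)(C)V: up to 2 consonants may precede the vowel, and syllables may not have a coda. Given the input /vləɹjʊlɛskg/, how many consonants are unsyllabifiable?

3

The consonants /s/, /k/, /g/ cannot be parsed into a legal (C)(C)V syllable (no codas are permitted; onsets may contain at most 2 consonants).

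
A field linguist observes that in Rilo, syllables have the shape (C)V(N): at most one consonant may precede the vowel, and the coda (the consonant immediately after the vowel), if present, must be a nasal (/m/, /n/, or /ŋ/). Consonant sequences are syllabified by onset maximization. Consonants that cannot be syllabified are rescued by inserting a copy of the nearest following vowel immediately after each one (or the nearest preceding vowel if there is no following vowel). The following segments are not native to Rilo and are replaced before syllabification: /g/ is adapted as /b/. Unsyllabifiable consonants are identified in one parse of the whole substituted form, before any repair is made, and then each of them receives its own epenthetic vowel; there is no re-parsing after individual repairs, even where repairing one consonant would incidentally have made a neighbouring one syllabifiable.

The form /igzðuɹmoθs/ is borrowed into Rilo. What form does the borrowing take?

ibuzuðuɹomoθoso

Substitution: /g/ → /b/, giving /ibzðuɹmoθs/.
The consonants /b/, /z/, /ɹ/, /θ/, /s/ cannot be parsed into a legal (C)V(N) syllable (only a nasal (/m/, /n/, or /ŋ/) is licensed in coda position; onsets are limited to one consonant).
Epenthesis after each stranded consonant: /b/ → /bu/, /z/ → /zu/, /ɹ/ → /ɹo/, /θ/ → /θo/, /s/ → /so/.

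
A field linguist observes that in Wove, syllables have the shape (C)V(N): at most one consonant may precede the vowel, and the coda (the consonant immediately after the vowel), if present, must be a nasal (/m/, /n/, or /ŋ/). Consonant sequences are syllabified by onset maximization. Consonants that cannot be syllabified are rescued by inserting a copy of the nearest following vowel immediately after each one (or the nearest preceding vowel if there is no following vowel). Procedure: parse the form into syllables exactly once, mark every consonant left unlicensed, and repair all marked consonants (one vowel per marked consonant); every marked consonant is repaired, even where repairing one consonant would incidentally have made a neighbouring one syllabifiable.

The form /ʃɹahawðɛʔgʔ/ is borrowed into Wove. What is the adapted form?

ʃaɹahawɛðɛʔɛgɛʔɛ

Under (C)V(N), the unsyllabifiable consonants are /ʃ/, /w/, /ʔ/, /g/, /ʔ/ (only a nasal (/m/, /n/, or /ŋ/) is licensed in coda position; onsets are limited to one consonant).
Inserting the epenthetic vowel yields /ʃ/ → /ʃa/, /w/ → /wɛ/, /ʔ/ → /ʔɛ/, /g/ → /gɛ/, /ʔ/ → /ʔɛ/.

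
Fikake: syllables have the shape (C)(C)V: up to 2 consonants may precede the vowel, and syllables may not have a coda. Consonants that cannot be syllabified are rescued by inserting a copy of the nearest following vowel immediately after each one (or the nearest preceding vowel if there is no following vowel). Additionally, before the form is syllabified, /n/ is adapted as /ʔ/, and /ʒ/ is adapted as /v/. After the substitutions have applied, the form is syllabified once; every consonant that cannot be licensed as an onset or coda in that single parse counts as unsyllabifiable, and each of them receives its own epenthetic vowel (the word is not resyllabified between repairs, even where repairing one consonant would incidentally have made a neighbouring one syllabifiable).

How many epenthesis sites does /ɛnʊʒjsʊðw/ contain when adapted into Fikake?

3

After substitution the input is /ɛʔʊvjsʊðw/.
The unsyllabifiable consonants are /v/, /ð/, /w/; each receives one epenthetic vowel.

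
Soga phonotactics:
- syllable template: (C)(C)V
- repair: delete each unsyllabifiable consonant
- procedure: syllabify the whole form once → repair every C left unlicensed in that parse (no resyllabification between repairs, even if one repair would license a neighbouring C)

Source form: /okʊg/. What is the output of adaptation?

okʊ

Syllabifying with onset maximization leaves /g/ stranded (no codas are permitted; onsets may contain at most 2 consonants).
Each unlicensed consonant is deleted: /g/.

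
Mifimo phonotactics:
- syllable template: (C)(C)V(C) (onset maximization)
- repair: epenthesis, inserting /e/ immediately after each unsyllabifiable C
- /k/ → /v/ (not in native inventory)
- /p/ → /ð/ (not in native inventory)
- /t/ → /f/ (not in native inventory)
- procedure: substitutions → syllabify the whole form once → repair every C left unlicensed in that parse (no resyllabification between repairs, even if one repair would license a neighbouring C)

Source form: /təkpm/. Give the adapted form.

Substitution: /t/ → /f/, /k/ → /v/, /p/ → /ð/, giving /fəvðm/.
Under (C)(C)V(C), the unsyllabifiable consonants are /ð/, /m/ (at most one coda consonant is licensed; onsets may contain at most 2 consonants).
Each unlicensed consonant becomes the onset of a new syllable: /ð/ → /ðe/, /m/ → /me/.

fəvðeme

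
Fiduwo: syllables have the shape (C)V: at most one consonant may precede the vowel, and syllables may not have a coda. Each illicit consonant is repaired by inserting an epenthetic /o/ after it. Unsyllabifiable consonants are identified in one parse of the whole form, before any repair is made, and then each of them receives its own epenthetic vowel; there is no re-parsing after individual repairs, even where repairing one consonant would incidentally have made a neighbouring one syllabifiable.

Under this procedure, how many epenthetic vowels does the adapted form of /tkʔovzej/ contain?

4

The unsyllabifiable consonants are /t/, /k/, /v/, /j/; each receives one epenthetic vowel.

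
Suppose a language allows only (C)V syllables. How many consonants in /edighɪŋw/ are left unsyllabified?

The consonants /g/, /ŋ/, /w/ cannot be parsed into a legal (C)V syllable (no codas are permitted; onsets are limited to one consonant).

3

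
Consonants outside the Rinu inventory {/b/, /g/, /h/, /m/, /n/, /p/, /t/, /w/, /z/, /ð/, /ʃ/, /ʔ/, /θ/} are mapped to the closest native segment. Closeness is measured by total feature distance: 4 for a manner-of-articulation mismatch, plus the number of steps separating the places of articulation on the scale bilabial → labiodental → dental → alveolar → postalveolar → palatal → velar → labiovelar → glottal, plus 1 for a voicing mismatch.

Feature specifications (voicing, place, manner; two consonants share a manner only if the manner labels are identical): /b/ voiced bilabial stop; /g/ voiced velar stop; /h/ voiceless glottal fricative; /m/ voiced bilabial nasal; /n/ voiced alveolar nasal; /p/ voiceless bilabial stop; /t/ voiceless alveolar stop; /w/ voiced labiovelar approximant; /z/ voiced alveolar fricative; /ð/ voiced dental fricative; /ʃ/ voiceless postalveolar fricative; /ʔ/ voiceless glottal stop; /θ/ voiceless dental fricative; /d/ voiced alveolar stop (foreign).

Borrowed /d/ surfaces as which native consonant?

/t/ is closest: same manner (stop), place distance 0 (alveolar→alveolar), voicing differs (+1); total 1. Next closest is /b/ at distance 3.

t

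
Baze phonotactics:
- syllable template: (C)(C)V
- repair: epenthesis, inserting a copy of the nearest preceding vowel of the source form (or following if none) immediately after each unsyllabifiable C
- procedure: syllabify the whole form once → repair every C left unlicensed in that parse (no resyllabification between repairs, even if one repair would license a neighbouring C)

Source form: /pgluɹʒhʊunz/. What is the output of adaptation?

pugluɹuʒhʊunuzu

Under (C)(C)V, the unsyllabifiable consonants are /p/, /ɹ/, /n/, /z/ (no codas are permitted; onsets may contain at most 2 consonants).
Each unlicensed consonant becomes the onset of a new syllable: /p/ → /pu/, /ɹ/ → /ɹu/, /n/ → /nu/, /z/ → /zu/.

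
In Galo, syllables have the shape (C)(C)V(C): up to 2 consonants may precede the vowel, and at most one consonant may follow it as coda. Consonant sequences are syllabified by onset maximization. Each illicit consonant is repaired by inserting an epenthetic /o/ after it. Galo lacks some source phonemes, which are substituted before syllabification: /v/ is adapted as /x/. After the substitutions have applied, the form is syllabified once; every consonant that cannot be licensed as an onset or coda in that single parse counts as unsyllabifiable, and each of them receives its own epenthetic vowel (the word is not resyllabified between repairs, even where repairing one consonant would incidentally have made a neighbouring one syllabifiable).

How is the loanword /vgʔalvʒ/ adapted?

xogʔalxoʒo

Substitution: /v/ → /x/, giving /xgʔalxʒ/.
Syllabifying with onset maximization leaves /x/, /x/, /ʒ/ stranded (at most one coda consonant is licensed; onsets may contain at most 2 consonants).
Inserting the epenthetic vowel yields /x/ → /xo/, /x/ → /xo/, /ʒ/ → /ʒo/.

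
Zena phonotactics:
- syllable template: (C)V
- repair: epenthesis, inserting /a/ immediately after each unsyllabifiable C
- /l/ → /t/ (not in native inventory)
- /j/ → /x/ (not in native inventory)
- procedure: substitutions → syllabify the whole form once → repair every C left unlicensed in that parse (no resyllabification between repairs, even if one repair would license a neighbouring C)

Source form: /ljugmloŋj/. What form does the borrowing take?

Substitution: /l/ → /t/, /j/ → /x/, giving /txugmtoŋx/.
Syllabifying with onset maximization leaves /t/, /g/, /m/, /ŋ/, /x/ stranded (no codas are permitted; onsets are limited to one consonant).
Each unlicensed consonant becomes the onset of a new syllable: /t/ → /ta/, /g/ → /ga/, /m/ → /ma/, /ŋ/ → /ŋa/, /x/ → /xa/.

taxugamatoŋaxa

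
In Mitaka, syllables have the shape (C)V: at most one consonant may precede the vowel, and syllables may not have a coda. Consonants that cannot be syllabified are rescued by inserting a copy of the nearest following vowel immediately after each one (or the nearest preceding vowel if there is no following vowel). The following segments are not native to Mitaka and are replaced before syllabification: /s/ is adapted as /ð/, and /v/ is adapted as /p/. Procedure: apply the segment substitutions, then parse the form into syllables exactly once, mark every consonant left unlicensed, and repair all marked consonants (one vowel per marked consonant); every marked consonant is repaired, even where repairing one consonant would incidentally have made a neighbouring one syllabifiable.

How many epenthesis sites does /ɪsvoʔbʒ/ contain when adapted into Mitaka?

After substitution the input is /ɪðpoʔbʒ/.
The unsyllabifiable consonants are /ð/, /ʔ/, /b/, /ʒ/; each receives one epenthetic vowel.

4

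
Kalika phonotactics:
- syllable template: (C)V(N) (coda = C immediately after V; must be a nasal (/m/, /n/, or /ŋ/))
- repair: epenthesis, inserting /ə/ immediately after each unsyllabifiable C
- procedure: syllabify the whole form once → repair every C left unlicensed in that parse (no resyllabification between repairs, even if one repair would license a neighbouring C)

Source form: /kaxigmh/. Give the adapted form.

kaxigəməhə

Under (C)V(N), the unsyllabifiable consonants are /g/, /m/, /h/ (only a nasal (/m/, /n/, or /ŋ/) is licensed in coda position; onsets are limited to one consonant).
Inserting the epenthetic vowel yields /g/ → /gə/, /m/ → /mə/, /h/ → /hə/.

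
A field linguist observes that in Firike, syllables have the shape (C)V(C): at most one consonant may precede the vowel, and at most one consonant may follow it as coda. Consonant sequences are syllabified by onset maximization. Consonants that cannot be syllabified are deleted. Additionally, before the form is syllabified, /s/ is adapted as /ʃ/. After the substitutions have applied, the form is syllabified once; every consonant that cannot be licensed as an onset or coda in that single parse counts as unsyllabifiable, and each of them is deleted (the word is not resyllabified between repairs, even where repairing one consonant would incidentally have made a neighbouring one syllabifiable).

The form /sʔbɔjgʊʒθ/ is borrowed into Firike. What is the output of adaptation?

bɔjgʊʒ

Substitution: /s/ → /ʃ/, giving /ʃʔbɔjgʊʒθ/.
Syllabifying with onset maximization leaves /ʃ/, /ʔ/, /θ/ stranded (at most one coda consonant is licensed; onsets are limited to one consonant).
Each unlicensed consonant is deleted: /ʃ/, /ʔ/, /θ/.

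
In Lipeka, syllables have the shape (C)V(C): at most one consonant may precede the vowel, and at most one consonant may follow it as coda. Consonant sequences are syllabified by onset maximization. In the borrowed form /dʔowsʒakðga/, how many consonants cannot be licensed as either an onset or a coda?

Under (C)V(C), the unsyllabifiable consonants are /d/, /s/, /ð/ (at most one coda consonant is licensed; onsets are limited to one consonant).

3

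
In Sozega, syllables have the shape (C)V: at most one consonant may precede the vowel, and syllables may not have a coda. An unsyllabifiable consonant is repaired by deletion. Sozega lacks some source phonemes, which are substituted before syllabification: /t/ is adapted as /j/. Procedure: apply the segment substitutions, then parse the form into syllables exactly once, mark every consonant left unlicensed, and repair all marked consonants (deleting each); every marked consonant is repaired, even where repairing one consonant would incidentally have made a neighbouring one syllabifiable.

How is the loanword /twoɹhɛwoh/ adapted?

Substitution: /t/ → /j/, giving /jwoɹhɛwoh/.
The consonants /j/, /ɹ/, /h/ cannot be parsed into a legal (C)V syllable (no codas are permitted; onsets are limited to one consonant).
Each unlicensed consonant is deleted: /j/, /ɹ/, /h/.

wohɛwo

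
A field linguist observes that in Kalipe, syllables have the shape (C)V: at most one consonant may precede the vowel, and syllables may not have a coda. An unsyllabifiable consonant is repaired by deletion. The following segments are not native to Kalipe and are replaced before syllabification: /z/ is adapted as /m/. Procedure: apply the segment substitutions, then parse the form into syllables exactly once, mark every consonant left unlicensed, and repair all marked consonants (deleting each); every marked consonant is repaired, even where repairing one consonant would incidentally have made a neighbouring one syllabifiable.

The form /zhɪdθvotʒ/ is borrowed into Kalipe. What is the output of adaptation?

Substitution: /z/ → /m/, giving /mhɪdθvotʒ/.
Under (C)V, the unsyllabifiable consonants are /m/, /d/, /θ/, /t/, /ʒ/ (no codas are permitted; onsets are limited to one consonant).
Deletion applies to /m/, /d/, /θ/, /t/, /ʒ/.

hɪvo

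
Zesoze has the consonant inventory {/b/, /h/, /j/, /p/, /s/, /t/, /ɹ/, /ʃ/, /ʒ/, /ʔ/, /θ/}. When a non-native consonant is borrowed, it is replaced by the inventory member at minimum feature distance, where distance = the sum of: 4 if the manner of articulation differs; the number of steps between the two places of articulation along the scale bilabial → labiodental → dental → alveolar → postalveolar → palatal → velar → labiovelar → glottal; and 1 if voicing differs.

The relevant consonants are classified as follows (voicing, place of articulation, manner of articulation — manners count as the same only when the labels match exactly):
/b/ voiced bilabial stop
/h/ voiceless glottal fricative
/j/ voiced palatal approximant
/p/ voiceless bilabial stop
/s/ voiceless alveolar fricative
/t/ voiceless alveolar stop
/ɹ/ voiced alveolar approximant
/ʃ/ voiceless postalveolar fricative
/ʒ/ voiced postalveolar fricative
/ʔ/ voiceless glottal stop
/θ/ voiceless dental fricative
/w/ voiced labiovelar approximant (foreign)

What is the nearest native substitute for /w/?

/j/ is closest: same manner (approximant), place distance 2 (labiovelar→palatal), same voicing; total 2. Next closest is /ɹ/ at distance 4.

j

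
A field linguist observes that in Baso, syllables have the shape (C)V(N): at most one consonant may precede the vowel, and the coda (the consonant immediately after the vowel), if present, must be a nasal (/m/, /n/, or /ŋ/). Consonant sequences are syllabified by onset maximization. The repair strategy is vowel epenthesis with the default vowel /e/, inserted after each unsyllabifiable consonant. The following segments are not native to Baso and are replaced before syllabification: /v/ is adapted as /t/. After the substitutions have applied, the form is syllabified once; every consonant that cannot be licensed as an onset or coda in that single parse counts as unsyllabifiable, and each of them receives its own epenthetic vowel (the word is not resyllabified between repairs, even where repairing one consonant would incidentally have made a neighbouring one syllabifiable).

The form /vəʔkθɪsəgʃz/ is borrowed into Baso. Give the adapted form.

təʔekeθɪsəgeʃeze

Substitution: /v/ → /t/, giving /təʔkθɪsəgʃz/.
The consonants /ʔ/, /k/, /g/, /ʃ/, /z/ cannot be parsed into a legal (C)V(N) syllable (only a nasal (/m/, /n/, or /ŋ/) is licensed in coda position; onsets are limited to one consonant).
Epenthesis after each stranded consonant: /ʔ/ → /ʔe/, /k/ → /ke/, /g/ → /ge/, /ʃ/ → /ʃe/, /z/ → /ze/.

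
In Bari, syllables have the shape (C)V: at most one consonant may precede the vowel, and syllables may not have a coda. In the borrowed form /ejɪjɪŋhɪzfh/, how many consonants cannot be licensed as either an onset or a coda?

4

Under (C)V, the unsyllabifiable consonants are /ŋ/, /z/, /f/, /h/ (no codas are permitted; onsets are limited to one consonant).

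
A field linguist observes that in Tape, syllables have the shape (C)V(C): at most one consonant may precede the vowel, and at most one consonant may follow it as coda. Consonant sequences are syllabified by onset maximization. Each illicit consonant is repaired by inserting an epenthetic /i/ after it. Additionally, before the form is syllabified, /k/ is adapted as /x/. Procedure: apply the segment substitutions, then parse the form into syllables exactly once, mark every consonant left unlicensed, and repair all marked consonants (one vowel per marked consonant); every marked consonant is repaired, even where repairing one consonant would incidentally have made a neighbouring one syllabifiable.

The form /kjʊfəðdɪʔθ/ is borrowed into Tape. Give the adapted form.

xijʊfəðdɪʔθi

Substitution: /k/ → /x/, giving /xjʊfəðdɪʔθ/.
The consonants /x/, /θ/ cannot be parsed into a legal (C)V(C) syllable (at most one coda consonant is licensed; onsets are limited to one consonant).
Inserting the epenthetic vowel yields /x/ → /xi/, /θ/ → /θi/.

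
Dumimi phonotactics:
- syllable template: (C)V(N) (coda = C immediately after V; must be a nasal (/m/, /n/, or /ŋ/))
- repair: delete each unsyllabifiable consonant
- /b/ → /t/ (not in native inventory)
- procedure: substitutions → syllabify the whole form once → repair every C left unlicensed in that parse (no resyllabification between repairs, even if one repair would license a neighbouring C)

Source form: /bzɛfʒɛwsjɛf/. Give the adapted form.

zɛʒɛjɛ

Substitution: /b/ → /t/, giving /tzɛfʒɛwsjɛf/.
The consonants /t/, /f/, /w/, /s/, /f/ cannot be parsed into a legal (C)V(N) syllable (only a nasal (/m/, /n/, or /ŋ/) is licensed in coda position; onsets are limited to one consonant).
Each unlicensed consonant is deleted: /t/, /f/, /w/, /s/, /f/.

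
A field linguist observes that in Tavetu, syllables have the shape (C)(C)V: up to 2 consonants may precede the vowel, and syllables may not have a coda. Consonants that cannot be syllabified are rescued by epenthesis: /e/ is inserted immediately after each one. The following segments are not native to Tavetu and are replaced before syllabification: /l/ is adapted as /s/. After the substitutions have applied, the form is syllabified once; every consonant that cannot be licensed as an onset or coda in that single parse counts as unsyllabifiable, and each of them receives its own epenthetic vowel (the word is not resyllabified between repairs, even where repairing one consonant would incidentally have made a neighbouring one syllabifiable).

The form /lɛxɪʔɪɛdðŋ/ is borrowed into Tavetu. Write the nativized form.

sɛxɪʔɪɛdeðeŋe

Substitution: /l/ → /s/, giving /sɛxɪʔɪɛdðŋ/.
Under (C)(C)V, the unsyllabifiable consonants are /d/, /ð/, /ŋ/ (no codas are permitted; onsets may contain at most 2 consonants).
Each unlicensed consonant becomes the onset of a new syllable: /d/ → /de/, /ð/ → /ðe/, /ŋ/ → /ŋe/.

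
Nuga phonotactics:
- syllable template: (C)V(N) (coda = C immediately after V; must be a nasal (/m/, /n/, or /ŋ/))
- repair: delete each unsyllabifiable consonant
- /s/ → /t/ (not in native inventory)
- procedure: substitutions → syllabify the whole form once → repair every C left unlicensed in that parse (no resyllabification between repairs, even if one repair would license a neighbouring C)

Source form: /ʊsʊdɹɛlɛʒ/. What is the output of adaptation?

ʊtʊɹɛlɛ

Substitution: /s/ → /t/, giving /ʊtʊdɹɛlɛʒ/.
Syllabifying with onset maximization leaves /d/, /ʒ/ stranded (only a nasal (/m/, /n/, or /ŋ/) is licensed in coda position; onsets are limited to one consonant).
Deletion applies to /d/, /ʒ/.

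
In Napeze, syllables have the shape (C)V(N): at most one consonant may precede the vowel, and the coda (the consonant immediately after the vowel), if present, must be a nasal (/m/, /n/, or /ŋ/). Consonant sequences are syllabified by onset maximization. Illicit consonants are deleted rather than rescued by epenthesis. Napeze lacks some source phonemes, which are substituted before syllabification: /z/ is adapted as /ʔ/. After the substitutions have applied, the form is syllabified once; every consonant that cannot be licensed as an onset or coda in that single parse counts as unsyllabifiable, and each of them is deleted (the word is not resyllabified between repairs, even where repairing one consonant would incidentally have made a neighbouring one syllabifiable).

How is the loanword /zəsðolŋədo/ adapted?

Substitution: /z/ → /ʔ/, giving /ʔəsðolŋədo/.
The consonants /s/, /l/ cannot be parsed into a legal (C)V(N) syllable (only a nasal (/m/, /n/, or /ŋ/) is licensed in coda position; onsets are limited to one consonant).
Deleting the stranded consonants removes /s/, /l/.

ʔəðoŋədo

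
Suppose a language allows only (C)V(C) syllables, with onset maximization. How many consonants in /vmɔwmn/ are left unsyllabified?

The consonants /v/, /m/, /n/ cannot be parsed into a legal (C)V(C) syllable (at most one coda consonant is licensed; onsets are limited to one consonant).

3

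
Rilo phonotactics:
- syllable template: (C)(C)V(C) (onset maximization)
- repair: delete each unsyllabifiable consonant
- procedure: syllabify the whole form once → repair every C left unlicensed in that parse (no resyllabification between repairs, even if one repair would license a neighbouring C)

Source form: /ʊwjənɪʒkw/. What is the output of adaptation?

ʊwjənɪʒ

Under (C)(C)V(C), the unsyllabifiable consonants are /k/, /w/ (at most one coda consonant is licensed; onsets may contain at most 2 consonants).
Each unlicensed consonant is deleted: /k/, /w/.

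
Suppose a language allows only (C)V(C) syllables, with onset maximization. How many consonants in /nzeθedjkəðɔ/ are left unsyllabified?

2

Under (C)V(C), the unsyllabifiable consonants are /n/, /j/ (at most one coda consonant is licensed; onsets are limited to one consonant).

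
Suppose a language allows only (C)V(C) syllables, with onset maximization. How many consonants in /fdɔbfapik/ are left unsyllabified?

Syllabifying with onset maximization leaves /f/ stranded (at most one coda consonant is licensed; onsets are limited to one consonant).

1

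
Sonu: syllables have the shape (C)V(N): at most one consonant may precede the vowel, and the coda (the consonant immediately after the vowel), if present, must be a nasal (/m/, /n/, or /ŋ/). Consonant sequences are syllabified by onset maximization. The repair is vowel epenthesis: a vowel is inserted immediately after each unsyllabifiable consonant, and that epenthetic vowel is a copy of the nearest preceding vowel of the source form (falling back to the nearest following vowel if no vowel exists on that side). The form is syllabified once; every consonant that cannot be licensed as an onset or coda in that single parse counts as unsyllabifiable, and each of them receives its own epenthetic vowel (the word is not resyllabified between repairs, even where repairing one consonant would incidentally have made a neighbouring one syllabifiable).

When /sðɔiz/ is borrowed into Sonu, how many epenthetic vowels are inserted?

The unsyllabifiable consonants are /s/, /z/; each receives one epenthetic vowel.

2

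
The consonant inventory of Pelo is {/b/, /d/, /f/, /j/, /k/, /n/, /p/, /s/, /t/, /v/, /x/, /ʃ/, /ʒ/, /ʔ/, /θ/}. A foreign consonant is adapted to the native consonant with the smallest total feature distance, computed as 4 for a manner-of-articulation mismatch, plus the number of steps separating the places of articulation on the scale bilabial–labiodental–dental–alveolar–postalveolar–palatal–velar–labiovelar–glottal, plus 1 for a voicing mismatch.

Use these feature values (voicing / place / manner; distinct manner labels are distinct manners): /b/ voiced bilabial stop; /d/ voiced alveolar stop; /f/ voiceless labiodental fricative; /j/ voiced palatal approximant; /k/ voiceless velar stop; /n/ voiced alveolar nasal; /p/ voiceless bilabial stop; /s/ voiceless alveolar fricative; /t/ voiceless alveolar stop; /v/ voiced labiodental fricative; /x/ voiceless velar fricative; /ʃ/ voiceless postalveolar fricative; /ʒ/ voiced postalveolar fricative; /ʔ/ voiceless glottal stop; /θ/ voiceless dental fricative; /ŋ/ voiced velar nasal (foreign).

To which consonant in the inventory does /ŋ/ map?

/n/ is closest: same manner (nasal), place distance 3 (velar→alveolar), same voicing; total 3. Next closest is /j/ at distance 5.

n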